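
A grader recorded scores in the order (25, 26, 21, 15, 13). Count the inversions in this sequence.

9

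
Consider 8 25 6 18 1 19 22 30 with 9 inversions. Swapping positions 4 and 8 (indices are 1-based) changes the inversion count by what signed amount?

Positions 4 and 8 hold 18 and 30; after swapping, the array is [8, 25, 6, 30, 1, 19, 22, 18].
For each element, count later entries that are smaller:
8: 2
25: 5
6: 1
30: 4
1: 0
19: 1
22: 1
18: 0
Sum: 2 + 5 + 1 + 4 + 0 + 1 + 1 + 0 = 14
Change: 14 − 9 = +5

+5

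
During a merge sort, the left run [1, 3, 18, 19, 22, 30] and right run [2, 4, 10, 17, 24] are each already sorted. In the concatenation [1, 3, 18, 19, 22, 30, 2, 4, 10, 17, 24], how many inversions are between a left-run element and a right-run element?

There are 18 cross-inversions.

For each element r of the right run, count left-run elements greater than r:
r = 2: 3, 18, 19, 22, 30 → 5
r = 4: 18, 19, 22, 30 → 4
r = 10: 18, 19, 22, 30 → 4
r = 17: 18, 19, 22, 30 → 4
r = 24: 30 → 1
Cross-inversions: 5 + 4 + 4 + 4 + 1 = 18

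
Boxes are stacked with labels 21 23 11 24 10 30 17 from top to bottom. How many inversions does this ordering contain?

10

Out-of-order index pairs (0-indexed):
(0,2): 21 > 11
(0,4): 21 > 10
(0,6): 21 > 17
(1,2): 23 > 11
(1,4): 23 > 10
(1,6): 23 > 17
(2,4): 11 > 10
(3,4): 24 > 10
(3,6): 24 > 17
(5,6): 30 > 17
That's 10 pairs.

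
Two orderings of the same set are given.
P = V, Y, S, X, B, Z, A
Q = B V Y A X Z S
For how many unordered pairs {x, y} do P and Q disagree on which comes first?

Assign each item its position (1..7) in the first ordering, then rewrite the second ordering as that position sequence:
positions: V→1, Y→2, S→3, X→4, B→5, Z→6, A→7
second ordering as positions: [5, 1, 2, 7, 4, 6, 3]
Discordant pairs = inversions in this position sequence.
5: 1, 2, 4, 3 → 4
1: 0
2: 0
7: 4, 6, 3 → 3
4: 3 → 1
6: 3 → 1
3: 0
Total: 4 + 0 + 0 + 3 + 1 + 1 + 0 = 9

There are 9 disagreeing pairs.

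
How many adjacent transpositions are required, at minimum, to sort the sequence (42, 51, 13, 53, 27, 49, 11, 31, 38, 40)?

Each adjacent swap fixes exactly one inversion, so the minimum swap count equals the number of inversions.
Count inversions — for each element, later elements that are smaller:
42: 13, 27, 11, 31, 38, 40 → 6
51: 13, 27, 49, 11, 31, 38, 40 → 7
13: 11 → 1
53: 27, 49, 11, 31, 38, 40 → 6
27: 11 → 1
49: 11, 31, 38, 40 → 4
11: none → 0
31: none → 0
38: none → 0
40: none → 0
Total inversions: 6 + 7 + 1 + 6 + 1 + 4 + 0 + 0 + 0 + 0 = 25

25 swaps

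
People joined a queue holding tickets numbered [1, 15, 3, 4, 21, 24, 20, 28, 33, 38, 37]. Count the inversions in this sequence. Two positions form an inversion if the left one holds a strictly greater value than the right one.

Element-by-element contributions:
1: 0
15: 2
3: 0
4: 0
21: 1
24: 1
20: 0
28: 0
33: 0
38: 1
37: 0
Sum: 0 + 2 + 0 + 0 + 1 + 1 + 0 + 0 + 0 + 1 + 0 = 5

5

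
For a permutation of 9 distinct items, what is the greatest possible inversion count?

There are 36 inversions.

A reversed (strictly descending) arrangement makes every pair an inversion, giving C(9, 2) inversions.
C(9, 2) = 9·8/2 = 36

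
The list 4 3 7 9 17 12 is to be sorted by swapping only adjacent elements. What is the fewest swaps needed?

2

Each adjacent swap fixes exactly one inversion, so the minimum swap count equals the number of inversions.
Count inversions — for each element, later elements that are smaller:
4: 3 → 1
3: none → 0
7: none → 0
9: none → 0
17: 12 → 1
12: none → 0
Total inversions: 1 + 0 + 0 + 0 + 1 + 0 = 2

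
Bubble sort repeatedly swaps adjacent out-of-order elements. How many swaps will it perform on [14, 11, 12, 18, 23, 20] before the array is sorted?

Adjacent swaps: 3

The minimum number of adjacent swaps to sort an array equals its inversion count, since every such swap removes exactly one inversion.
Count inversions — for each element, later elements that are smaller:
14: 11, 12 → 2
11: none → 0
12: none → 0
18: none → 0
23: 20 → 1
20: none → 0
Total inversions: 2 + 0 + 0 + 0 + 1 + 0 = 3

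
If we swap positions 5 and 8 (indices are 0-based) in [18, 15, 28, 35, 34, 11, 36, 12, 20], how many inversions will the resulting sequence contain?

Inversions: 20

Positions 5 and 8 hold 11 and 20; after swapping, the array is [18, 15, 28, 35, 34, 20, 36, 12, 11].
Count, for each position, how many later elements it exceeds:
18 → 15, 12, 11 → 3
15 → 12, 11 → 2
28 → 20, 12, 11 → 3
35 → 34, 20, 12, 11 → 4
34 → 20, 12, 11 → 3
20 → 12, 11 → 2
36 → 12, 11 → 2
12 → 11 → 1
11 → none → 0
Sum: 3 + 2 + 3 + 4 + 3 + 2 + 2 + 1 + 0 = 20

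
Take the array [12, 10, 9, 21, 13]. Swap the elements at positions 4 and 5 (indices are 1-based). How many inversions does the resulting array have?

Positions 4 and 5 hold 21 and 13; after swapping, the array is [12, 10, 9, 13, 21].
Sweep left to right; for each value list the smaller values that follow it:
12 → 10, 9 → 2
10 → 9 → 1
9 → none → 0
13 → none → 0
21 → none → 0
Sum: 2 + 1 + 0 + 0 + 0 = 3

3 inversions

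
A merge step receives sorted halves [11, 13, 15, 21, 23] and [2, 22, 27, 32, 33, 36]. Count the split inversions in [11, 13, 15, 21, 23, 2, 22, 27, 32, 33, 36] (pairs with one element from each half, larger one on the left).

For each element r of the right run, count left-run elements greater than r:
r = 2: 11, 13, 15, 21, 23 → 5
r = 22: 23 → 1
r = 27: none → 0
r = 32: none → 0
r = 33: none → 0
r = 36: none → 0
Cross-inversions: 5 + 1 + 0 + 0 + 0 + 0 = 6

6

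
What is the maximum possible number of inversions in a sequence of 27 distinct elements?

A reversed (strictly descending) arrangement makes every pair an inversion, giving C(27, 2) inversions.
C(27, 2) = 27·26/2 = 351

351 inversions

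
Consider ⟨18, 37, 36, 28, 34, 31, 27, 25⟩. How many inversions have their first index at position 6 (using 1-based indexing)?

The element at index 6 is 31.
Elements after it: 27, 25
Those smaller than 31: 27, 25

2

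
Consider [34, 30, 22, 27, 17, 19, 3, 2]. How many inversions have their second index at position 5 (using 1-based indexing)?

The element at index 5 is 17.
Elements before it: 34, 30, 22, 27
Those larger than 17: 34, 30, 22, 27

4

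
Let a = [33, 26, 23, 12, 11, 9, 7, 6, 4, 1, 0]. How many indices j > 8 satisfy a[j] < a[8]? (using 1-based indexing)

3

The element at index 8 is 6.
Elements after it: 4, 1, 0
Those smaller than 6: 4, 1, 0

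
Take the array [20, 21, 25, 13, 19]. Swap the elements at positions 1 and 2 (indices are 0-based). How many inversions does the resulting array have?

7 inversions

Positions 1 and 2 hold 21 and 25; after swapping, the array is [20, 25, 21, 13, 19].
Count, for each position, how many later elements it exceeds:
20 → 13, 19 → 2
25 → 21, 13, 19 → 3
21 → 13, 19 → 2
13 → none → 0
19 → none → 0
Sum: 2 + 3 + 2 + 0 + 0 = 7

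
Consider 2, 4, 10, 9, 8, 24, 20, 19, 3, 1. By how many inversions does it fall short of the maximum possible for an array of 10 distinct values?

Maximum inversions for 10 distinct elements is C(10, 2) = 10·9/2 = 45.
Current inversions — for each element, count later smaller elements:
2: 1
4: 2
10: 4
9: 3
8: 2
24: 4
20: 3
19: 2
3: 1
1: 0
Current total: 1 + 2 + 4 + 3 + 2 + 4 + 3 + 2 + 1 + 0 = 22
Shortfall: 45 − 22 = 23

23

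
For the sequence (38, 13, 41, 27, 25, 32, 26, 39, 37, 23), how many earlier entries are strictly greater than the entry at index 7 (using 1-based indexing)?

4

The element at index 7 is 26.
Elements before it: 38, 13, 41, 27, 25, 32
Those larger than 26: 38, 41, 27, 32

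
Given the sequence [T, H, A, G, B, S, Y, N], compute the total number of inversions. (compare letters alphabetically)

12

Sweep left to right; for each value list the smaller values that follow it:
T → H, A, G, B, S, N → 6
H → A, G, B → 3
A → none → 0
G → B → 1
B → none → 0
S → N → 1
Y → N → 1
N → none → 0
Sum: 6 + 3 + 0 + 1 + 0 + 1 + 1 + 0 = 12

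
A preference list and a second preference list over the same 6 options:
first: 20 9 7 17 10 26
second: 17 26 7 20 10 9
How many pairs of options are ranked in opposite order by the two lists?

10 pairs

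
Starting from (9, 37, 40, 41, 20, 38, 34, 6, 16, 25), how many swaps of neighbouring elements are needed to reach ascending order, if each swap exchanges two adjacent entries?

There are 27 adjacent swaps.

The minimum number of adjacent swaps to sort an array equals its inversion count, since every such swap removes exactly one inversion.
Count inversions — for each element, later elements that are smaller:
9: 6 → 1
37: 20, 34, 6, 16, 25 → 5
40: 20, 38, 34, 6, 16, 25 → 6
41: 20, 38, 34, 6, 16, 25 → 6
20: 6, 16 → 2
38: 34, 6, 16, 25 → 4
34: 6, 16, 25 → 3
6: none → 0
16: none → 0
25: none → 0
Total inversions: 1 + 5 + 6 + 6 + 2 + 4 + 3 + 0 + 0 + 0 = 27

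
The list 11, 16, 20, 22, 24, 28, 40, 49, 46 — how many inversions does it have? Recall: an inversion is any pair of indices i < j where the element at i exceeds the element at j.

1 out-of-order pair

For each element, count later entries that are smaller:
11: 0
16: 0
20: 0
22: 0
24: 0
28: 0
40: 0
49: 1
46: 0
Sum: 0 + 0 + 0 + 0 + 0 + 0 + 0 + 1 + 0 = 1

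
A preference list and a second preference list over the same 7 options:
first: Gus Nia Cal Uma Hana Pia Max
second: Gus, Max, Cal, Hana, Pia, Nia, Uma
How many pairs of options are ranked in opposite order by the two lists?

Assign each item its position (1..7) in the first ordering, then rewrite the second ordering as that position sequence:
positions: Gus→1, Nia→2, Cal→3, Uma→4, Hana→5, Pia→6, Max→7
second ordering as positions: [1, 7, 3, 5, 6, 2, 4]
Discordant pairs = inversions in this position sequence.
1: 0
7: 3, 5, 6, 2, 4 → 5
3: 2 → 1
5: 2, 4 → 2
6: 2, 4 → 2
2: 0
4: 0
Total: 0 + 5 + 1 + 2 + 2 + 0 + 0 = 10

10 pairs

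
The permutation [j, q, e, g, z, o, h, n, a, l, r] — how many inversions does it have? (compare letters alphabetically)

For each element, count later entries that are smaller:
j → e, g, h, a → 4
q → e, g, o, h, n, a, l → 7
e → a → 1
g → a → 1
z → o, h, n, a, l, r → 6
o → h, n, a, l → 4
h → a → 1
n → a, l → 2
a → none → 0
l → none → 0
r → none → 0
Sum: 4 + 7 + 1 + 1 + 6 + 4 + 1 + 2 + 0 + 0 + 0 = 26

26 inversions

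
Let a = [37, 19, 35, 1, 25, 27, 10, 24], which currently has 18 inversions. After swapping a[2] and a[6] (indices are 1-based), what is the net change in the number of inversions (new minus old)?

Positions 2 and 6 hold 19 and 27; after swapping, the array is [37, 27, 35, 1, 25, 19, 10, 24].
Sweep left to right; for each value list the smaller values that follow it:
37: 7
27: 5
35: 5
1: 0
25: 3
19: 1
10: 0
24: 0
Sum: 7 + 5 + 5 + 0 + 3 + 1 + 0 + 0 = 21
Change: 21 − 18 = +3

+3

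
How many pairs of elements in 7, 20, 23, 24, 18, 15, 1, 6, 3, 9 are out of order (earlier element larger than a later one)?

Sweep left to right; for each value list the smaller values that follow it:
7: 3
20: 6
23: 6
24: 6
18: 5
15: 4
1: 0
6: 1
3: 0
9: 0
Sum: 3 + 6 + 6 + 6 + 5 + 4 + 0 + 1 + 0 + 0 = 31

31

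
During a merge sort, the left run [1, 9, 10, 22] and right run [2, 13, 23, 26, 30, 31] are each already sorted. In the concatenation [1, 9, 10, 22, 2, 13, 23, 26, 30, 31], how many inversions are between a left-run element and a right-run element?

4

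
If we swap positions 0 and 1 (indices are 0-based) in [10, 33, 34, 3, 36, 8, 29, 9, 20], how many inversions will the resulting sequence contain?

Positions 0 and 1 hold 10 and 33; after swapping, the array is [33, 10, 34, 3, 36, 8, 29, 9, 20].
Element-by-element contributions:
33 → 10, 3, 8, 29, 9, 20 → 6
10 → 3, 8, 9 → 3
34 → 3, 8, 29, 9, 20 → 5
3 → none → 0
36 → 8, 29, 9, 20 → 4
8 → none → 0
29 → 9, 20 → 2
9 → none → 0
20 → none → 0
Sum: 6 + 3 + 5 + 0 + 4 + 0 + 2 + 0 + 0 = 20

20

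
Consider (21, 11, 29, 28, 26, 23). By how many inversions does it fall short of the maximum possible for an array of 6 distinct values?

Maximum inversions for 6 distinct elements is C(6, 2) = 6·5/2 = 15.
Current inversions — for each element, count later smaller elements:
21: 1
11: 0
29: 3
28: 2
26: 1
23: 0
Current total: 1 + 0 + 3 + 2 + 1 + 0 = 7
Shortfall: 15 − 7 = 8

8 inversions short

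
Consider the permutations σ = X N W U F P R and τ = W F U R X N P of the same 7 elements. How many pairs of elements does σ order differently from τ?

10

Assign each item its position (1..7) in the first ordering, then rewrite the second ordering as that position sequence:
positions: X→1, N→2, W→3, U→4, F→5, P→6, R→7
second ordering as positions: [3, 5, 4, 7, 1, 2, 6]
Discordant pairs = inversions in this position sequence.
3: 1, 2 → 2
5: 4, 1, 2 → 3
4: 1, 2 → 2
7: 1, 2, 6 → 3
1: 0
2: 0
6: 0
Total: 2 + 3 + 2 + 3 + 0 + 0 + 0 = 10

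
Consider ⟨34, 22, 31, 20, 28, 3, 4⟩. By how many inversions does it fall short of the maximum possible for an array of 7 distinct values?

Maximum inversions for 7 distinct elements is C(7, 2) = 7·6/2 = 21.
Current inversions — for each element, count later smaller elements:
34: 6
22: 3
31: 4
20: 2
28: 2
3: 0
4: 0
Current total: 6 + 3 + 4 + 2 + 2 + 0 + 0 = 17
Shortfall: 21 − 17 = 4

4 inversions short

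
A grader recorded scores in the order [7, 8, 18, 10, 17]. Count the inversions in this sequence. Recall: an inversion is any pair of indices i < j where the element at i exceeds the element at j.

2

Element-by-element contributions:
7: 0
8: 0
18: 2
10: 0
17: 0
Sum: 0 + 0 + 2 + 0 + 0 = 2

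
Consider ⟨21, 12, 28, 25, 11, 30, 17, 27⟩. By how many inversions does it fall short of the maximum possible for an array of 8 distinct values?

Maximum inversions for 8 distinct elements is C(8, 2) = 8·7/2 = 28.
Current inversions — for each element, count later smaller elements:
21: 3
12: 1
28: 4
25: 2
11: 0
30: 2
17: 0
27: 0
Current total: 3 + 1 + 4 + 2 + 0 + 2 + 0 + 0 = 12
Shortfall: 28 − 12 = 16

16 inversions short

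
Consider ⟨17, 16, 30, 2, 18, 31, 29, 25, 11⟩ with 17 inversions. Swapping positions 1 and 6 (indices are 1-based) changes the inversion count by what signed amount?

+5

Positions 1 and 6 hold 17 and 31; after swapping, the array is [31, 16, 30, 2, 18, 17, 29, 25, 11].
Element-by-element contributions:
31 → 16, 30, 2, 18, 17, 29, 25, 11 → 8
16 → 2, 11 → 2
30 → 2, 18, 17, 29, 25, 11 → 6
2 → none → 0
18 → 17, 11 → 2
17 → 11 → 1
29 → 25, 11 → 2
25 → 11 → 1
11 → none → 0
Sum: 8 + 2 + 6 + 0 + 2 + 1 + 2 + 1 + 0 = 22
Change: 22 − 17 = +5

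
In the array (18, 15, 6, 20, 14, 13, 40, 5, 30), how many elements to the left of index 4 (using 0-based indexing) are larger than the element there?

3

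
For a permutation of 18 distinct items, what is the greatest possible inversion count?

153 inversions

The maximum occurs when the array is in strictly decreasing order: every one of the C(18, 2) pairs is inverted.
C(18, 2) = 18·17/2 = 153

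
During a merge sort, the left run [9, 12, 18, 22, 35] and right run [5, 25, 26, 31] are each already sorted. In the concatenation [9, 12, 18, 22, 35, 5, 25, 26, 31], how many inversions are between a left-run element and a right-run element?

For each element r of the right run, count left-run elements greater than r:
r = 5: 9, 12, 18, 22, 35 → 5
r = 25: 35 → 1
r = 26: 35 → 1
r = 31: 35 → 1
Cross-inversions: 5 + 1 + 1 + 1 = 8

There are 8 split inversions.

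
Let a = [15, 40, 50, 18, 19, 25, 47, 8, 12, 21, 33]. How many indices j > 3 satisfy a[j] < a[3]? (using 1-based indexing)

8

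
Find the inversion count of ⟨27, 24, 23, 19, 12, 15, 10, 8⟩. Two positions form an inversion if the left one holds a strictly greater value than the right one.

27 inversions

Count, for each position, how many later elements it exceeds:
27: 7
24: 6
23: 5
19: 4
12: 2
15: 2
10: 1
8: 0
Sum: 7 + 6 + 5 + 4 + 2 + 2 + 1 + 0 = 27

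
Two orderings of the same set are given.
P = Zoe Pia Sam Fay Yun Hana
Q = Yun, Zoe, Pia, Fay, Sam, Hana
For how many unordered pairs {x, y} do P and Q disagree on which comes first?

5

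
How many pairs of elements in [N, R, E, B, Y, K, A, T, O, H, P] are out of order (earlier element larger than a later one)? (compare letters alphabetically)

27 inversions

Sweep left to right; for each value list the smaller values that follow it:
N → E, B, K, A, H → 5
R → E, B, K, A, O, H, P → 7
E → B, A → 2
B → A → 1
Y → K, A, T, O, H, P → 6
K → A, H → 2
A → none → 0
T → O, H, P → 3
O → H → 1
H → none → 0
P → none → 0
Sum: 5 + 7 + 2 + 1 + 6 + 2 + 0 + 3 + 1 + 0 + 0 = 27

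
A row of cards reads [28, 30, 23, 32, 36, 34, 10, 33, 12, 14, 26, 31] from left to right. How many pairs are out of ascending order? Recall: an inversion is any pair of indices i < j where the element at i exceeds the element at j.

35

Count, for each position, how many later elements it exceeds:
28: 5
30: 5
23: 3
32: 5
36: 7
34: 6
10: 0
33: 4
12: 0
14: 0
26: 0
31: 0
Sum: 5 + 5 + 3 + 5 + 7 + 6 + 0 + 4 + 0 + 0 + 0 + 0 = 35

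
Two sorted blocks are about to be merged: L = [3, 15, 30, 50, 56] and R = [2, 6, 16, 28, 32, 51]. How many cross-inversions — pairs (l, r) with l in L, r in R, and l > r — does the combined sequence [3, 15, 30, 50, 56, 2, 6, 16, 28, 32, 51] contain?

18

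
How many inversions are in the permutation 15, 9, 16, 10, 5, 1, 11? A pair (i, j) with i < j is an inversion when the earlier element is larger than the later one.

Count, for each position, how many later elements it exceeds:
15: 5
9: 2
16: 4
10: 2
5: 1
1: 0
11: 0
Sum: 5 + 2 + 4 + 2 + 1 + 0 + 0 = 14

14 inversions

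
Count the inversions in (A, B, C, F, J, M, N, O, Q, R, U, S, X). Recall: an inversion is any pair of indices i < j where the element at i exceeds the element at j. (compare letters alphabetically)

1 inversion

Count, for each position, how many later elements it exceeds:
A → none → 0
B → none → 0
C → none → 0
F → none → 0
J → none → 0
M → none → 0
N → none → 0
O → none → 0
Q → none → 0
R → none → 0
U → S → 1
S → none → 0
X → none → 0
Sum: 0 + 0 + 0 + 0 + 0 + 0 + 0 + 0 + 0 + 0 + 1 + 0 + 0 = 1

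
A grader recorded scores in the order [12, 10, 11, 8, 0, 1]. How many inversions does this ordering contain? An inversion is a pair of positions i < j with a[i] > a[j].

13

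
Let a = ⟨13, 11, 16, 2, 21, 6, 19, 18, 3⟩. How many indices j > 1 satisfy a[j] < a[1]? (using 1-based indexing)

The element at index 1 is 13.
Elements after it: 11, 16, 2, 21, 6, 19, 18, 3
Those smaller than 13: 11, 2, 6, 3

4 such elements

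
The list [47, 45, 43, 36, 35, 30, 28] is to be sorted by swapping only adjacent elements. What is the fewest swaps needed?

The minimum number of adjacent swaps to sort an array equals its inversion count, since every such swap removes exactly one inversion.
Count inversions — for each element, later elements that are smaller:
47: 45, 43, 36, 35, 30, 28 → 6
45: 43, 36, 35, 30, 28 → 5
43: 36, 35, 30, 28 → 4
36: 35, 30, 28 → 3
35: 30, 28 → 2
30: 28 → 1
28: none → 0
Total inversions: 6 + 5 + 4 + 3 + 2 + 1 + 0 = 21

21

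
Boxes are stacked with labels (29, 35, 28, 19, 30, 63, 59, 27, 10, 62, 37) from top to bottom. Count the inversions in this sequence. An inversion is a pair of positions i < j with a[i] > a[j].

Element-by-element contributions:
29 → 28, 19, 27, 10 → 4
35 → 28, 19, 30, 27, 10 → 5
28 → 19, 27, 10 → 3
19 → 10 → 1
30 → 27, 10 → 2
63 → 59, 27, 10, 62, 37 → 5
59 → 27, 10, 37 → 3
27 → 10 → 1
10 → none → 0
62 → 37 → 1
37 → none → 0
Sum: 4 + 5 + 3 + 1 + 2 + 5 + 3 + 1 + 0 + 1 + 0 = 25

25 inversions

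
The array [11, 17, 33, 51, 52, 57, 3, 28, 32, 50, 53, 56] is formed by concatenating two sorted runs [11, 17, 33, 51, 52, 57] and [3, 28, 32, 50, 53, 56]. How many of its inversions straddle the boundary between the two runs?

19 split inversions

For each element r of the right run, count left-run elements greater than r:
r = 3: 11, 17, 33, 51, 52, 57 → 6
r = 28: 33, 51, 52, 57 → 4
r = 32: 33, 51, 52, 57 → 4
r = 50: 51, 52, 57 → 3
r = 53: 57 → 1
r = 56: 57 → 1
Cross-inversions: 6 + 4 + 4 + 3 + 1 + 1 = 19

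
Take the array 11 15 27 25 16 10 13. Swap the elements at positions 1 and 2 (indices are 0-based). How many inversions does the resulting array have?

Inversions: 13

Positions 1 and 2 hold 15 and 27; after swapping, the array is [11, 27, 15, 25, 16, 10, 13].
Count, for each position, how many later elements it exceeds:
11: 1
27: 5
15: 2
25: 3
16: 2
10: 0
13: 0
Sum: 1 + 5 + 2 + 3 + 2 + 0 + 0 = 13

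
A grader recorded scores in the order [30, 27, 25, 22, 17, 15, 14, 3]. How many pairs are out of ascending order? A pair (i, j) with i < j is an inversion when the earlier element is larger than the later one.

28 out-of-order pairs

Element-by-element contributions:
30: 7
27: 6
25: 5
22: 4
17: 3
15: 2
14: 1
3: 0
Sum: 7 + 6 + 5 + 4 + 3 + 2 + 1 + 0 = 28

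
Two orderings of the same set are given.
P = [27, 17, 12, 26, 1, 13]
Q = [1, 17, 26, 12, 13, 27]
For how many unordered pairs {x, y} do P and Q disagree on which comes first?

Assign each item its position (1..6) in the first ordering, then rewrite the second ordering as that position sequence:
positions: 27→1, 17→2, 12→3, 26→4, 1→5, 13→6
second ordering as positions: [5, 2, 4, 3, 6, 1]
Discordant pairs = inversions in this position sequence.
5: 2, 4, 3, 1 → 4
2: 1 → 1
4: 3, 1 → 2
3: 1 → 1
6: 1 → 1
1: 0
Total: 4 + 1 + 2 + 1 + 1 + 0 = 9

9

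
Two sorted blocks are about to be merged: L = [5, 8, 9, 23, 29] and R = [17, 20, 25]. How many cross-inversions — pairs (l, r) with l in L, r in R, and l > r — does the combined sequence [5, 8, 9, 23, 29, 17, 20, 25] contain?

Take each right-half value and tally the left-half values above it:
r = 17: 23, 29 → 2
r = 20: 23, 29 → 2
r = 25: 29 → 1
Cross-inversions: 2 + 2 + 1 = 5

5 cross-inversions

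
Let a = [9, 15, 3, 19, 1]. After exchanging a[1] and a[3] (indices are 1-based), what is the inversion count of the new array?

Positions 1 and 3 hold 9 and 3; after swapping, the array is [3, 15, 9, 19, 1].
Sweep left to right; for each value list the smaller values that follow it:
3: 1
15: 2
9: 1
19: 1
1: 0
Sum: 1 + 2 + 1 + 1 + 0 = 5

5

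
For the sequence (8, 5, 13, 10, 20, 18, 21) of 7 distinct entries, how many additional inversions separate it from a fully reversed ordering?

18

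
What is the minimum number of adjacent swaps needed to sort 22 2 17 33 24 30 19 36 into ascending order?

Minimum adjacent swaps = number of inversions (each swap of adjacent out-of-order elements removes one inversion and no swap can remove more).
Count inversions — for each element, later elements that are smaller:
22: 2, 17, 19 → 3
2: none → 0
17: none → 0
33: 24, 30, 19 → 3
24: 19 → 1
30: 19 → 1
19: none → 0
36: none → 0
Total inversions: 3 + 0 + 0 + 3 + 1 + 1 + 0 + 0 = 8

8 swaps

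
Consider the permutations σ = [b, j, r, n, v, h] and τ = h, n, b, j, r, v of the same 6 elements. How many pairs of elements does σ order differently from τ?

Assign each item its position (1..6) in the first ordering, then rewrite the second ordering as that position sequence:
positions: b→1, j→2, r→3, n→4, v→5, h→6
second ordering as positions: [6, 4, 1, 2, 3, 5]
Discordant pairs = inversions in this position sequence.
6: 4, 1, 2, 3, 5 → 5
4: 1, 2, 3 → 3
1: 0
2: 0
3: 0
5: 0
Total: 5 + 3 + 0 + 0 + 0 + 0 = 8

Discordant pairs: 8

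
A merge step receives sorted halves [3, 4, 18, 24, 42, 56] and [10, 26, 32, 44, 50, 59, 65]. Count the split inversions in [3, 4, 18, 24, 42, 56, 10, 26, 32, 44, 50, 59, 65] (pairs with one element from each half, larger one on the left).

For each element r of the right run, count left-run elements greater than r:
r = 10: 18, 24, 42, 56 → 4
r = 26: 42, 56 → 2
r = 32: 42, 56 → 2
r = 44: 56 → 1
r = 50: 56 → 1
r = 59: none → 0
r = 65: none → 0
Cross-inversions: 4 + 2 + 2 + 1 + 1 + 0 + 0 = 10

10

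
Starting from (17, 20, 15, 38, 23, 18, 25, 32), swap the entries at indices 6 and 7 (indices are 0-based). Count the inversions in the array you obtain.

Positions 6 and 7 hold 25 and 32; after swapping, the array is [17, 20, 15, 38, 23, 18, 32, 25].
Sweep left to right; for each value list the smaller values that follow it:
17 → 15 → 1
20 → 15, 18 → 2
15 → none → 0
38 → 23, 18, 32, 25 → 4
23 → 18 → 1
18 → none → 0
32 → 25 → 1
25 → none → 0
Sum: 1 + 2 + 0 + 4 + 1 + 0 + 1 + 0 = 9

9 inversions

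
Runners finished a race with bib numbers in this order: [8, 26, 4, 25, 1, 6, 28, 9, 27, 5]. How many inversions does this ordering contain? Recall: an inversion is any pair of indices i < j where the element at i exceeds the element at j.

21

Count, for each position, how many later elements it exceeds:
8 → 4, 1, 6, 5 → 4
26 → 4, 25, 1, 6, 9, 5 → 6
4 → 1 → 1
25 → 1, 6, 9, 5 → 4
1 → none → 0
6 → 5 → 1
28 → 9, 27, 5 → 3
9 → 5 → 1
27 → 5 → 1
5 → none → 0
Sum: 4 + 6 + 1 + 4 + 0 + 1 + 3 + 1 + 1 + 0 = 21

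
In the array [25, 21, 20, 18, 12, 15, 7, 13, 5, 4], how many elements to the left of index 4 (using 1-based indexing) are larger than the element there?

3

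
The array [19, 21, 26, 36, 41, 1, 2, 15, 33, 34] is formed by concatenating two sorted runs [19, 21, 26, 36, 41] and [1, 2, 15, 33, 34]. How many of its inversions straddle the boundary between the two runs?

Count, for every r in R, how many entries of L exceed r:
r = 1: 19, 21, 26, 36, 41 → 5
r = 2: 19, 21, 26, 36, 41 → 5
r = 15: 19, 21, 26, 36, 41 → 5
r = 33: 36, 41 → 2
r = 34: 36, 41 → 2
Cross-inversions: 5 + 5 + 5 + 2 + 2 = 19

Split inversions: 19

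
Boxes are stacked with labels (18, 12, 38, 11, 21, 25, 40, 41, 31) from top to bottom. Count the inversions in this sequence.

9

Sweep left to right; for each value list the smaller values that follow it:
18 → 12, 11 → 2
12 → 11 → 1
38 → 11, 21, 25, 31 → 4
11 → none → 0
21 → none → 0
25 → none → 0
40 → 31 → 1
41 → 31 → 1
31 → none → 0
Sum: 2 + 1 + 4 + 0 + 0 + 0 + 1 + 1 + 0 = 9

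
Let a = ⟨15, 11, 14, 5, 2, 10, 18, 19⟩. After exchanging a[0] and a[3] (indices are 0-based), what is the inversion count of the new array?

Positions 0 and 3 hold 15 and 5; after swapping, the array is [5, 11, 14, 15, 2, 10, 18, 19].
Sweep left to right; for each value list the smaller values that follow it:
5 → 2 → 1
11 → 2, 10 → 2
14 → 2, 10 → 2
15 → 2, 10 → 2
2 → none → 0
10 → none → 0
18 → none → 0
19 → none → 0
Sum: 1 + 2 + 2 + 2 + 0 + 0 + 0 + 0 = 7

There are 7 inversions.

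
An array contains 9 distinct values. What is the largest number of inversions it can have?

36 inversions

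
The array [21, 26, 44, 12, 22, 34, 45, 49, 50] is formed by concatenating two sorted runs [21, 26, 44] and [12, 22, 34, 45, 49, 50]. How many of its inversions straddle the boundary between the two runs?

6 cross-inversions

Count, for every r in R, how many entries of L exceed r:
r = 12: 21, 26, 44 → 3
r = 22: 26, 44 → 2
r = 34: 44 → 1
r = 45: none → 0
r = 49: none → 0
r = 50: none → 0
Cross-inversions: 3 + 2 + 1 + 0 + 0 + 0 = 6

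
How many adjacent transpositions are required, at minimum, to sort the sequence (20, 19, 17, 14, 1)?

The minimum number of adjacent swaps to sort an array equals its inversion count, since every such swap removes exactly one inversion.
Count inversions — for each element, later elements that are smaller:
20: 19, 17, 14, 1 → 4
19: 17, 14, 1 → 3
17: 14, 1 → 2
14: 1 → 1
1: none → 0
Total inversions: 4 + 3 + 2 + 1 + 0 = 10

10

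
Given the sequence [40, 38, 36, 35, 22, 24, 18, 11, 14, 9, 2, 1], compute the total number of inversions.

For each element, count later entries that are smaller:
40: 11
38: 10
36: 9
35: 8
22: 6
24: 6
18: 5
11: 3
14: 3
9: 2
2: 1
1: 0
Sum: 11 + 10 + 9 + 8 + 6 + 6 + 5 + 3 + 3 + 2 + 1 + 0 = 64

64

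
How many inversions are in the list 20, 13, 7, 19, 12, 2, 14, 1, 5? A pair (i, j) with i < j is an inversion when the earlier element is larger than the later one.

For each element, count later entries that are smaller:
20 → 13, 7, 19, 12, 2, 14, 1, 5 → 8
13 → 7, 12, 2, 1, 5 → 5
7 → 2, 1, 5 → 3
19 → 12, 2, 14, 1, 5 → 5
12 → 2, 1, 5 → 3
2 → 1 → 1
14 → 1, 5 → 2
1 → none → 0
5 → none → 0
Sum: 8 + 5 + 3 + 5 + 3 + 1 + 2 + 0 + 0 = 27

27 inversions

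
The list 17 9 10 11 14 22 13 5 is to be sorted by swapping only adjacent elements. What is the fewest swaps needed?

14

The minimum number of adjacent swaps to sort an array equals its inversion count, since every such swap removes exactly one inversion.
Count inversions — for each element, later elements that are smaller:
17: 9, 10, 11, 14, 13, 5 → 6
9: 5 → 1
10: 5 → 1
11: 5 → 1
14: 13, 5 → 2
22: 13, 5 → 2
13: 5 → 1
5: none → 0
Total inversions: 6 + 1 + 1 + 1 + 2 + 2 + 1 + 0 = 14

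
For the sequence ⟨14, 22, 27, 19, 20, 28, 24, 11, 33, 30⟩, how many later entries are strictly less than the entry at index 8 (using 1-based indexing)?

0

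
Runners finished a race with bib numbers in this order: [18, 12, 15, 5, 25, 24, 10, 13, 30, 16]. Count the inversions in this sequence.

Sweep left to right; for each value list the smaller values that follow it:
18: 6
12: 2
15: 3
5: 0
25: 4
24: 3
10: 0
13: 0
30: 1
16: 0
Sum: 6 + 2 + 3 + 0 + 4 + 3 + 0 + 0 + 1 + 0 = 19

19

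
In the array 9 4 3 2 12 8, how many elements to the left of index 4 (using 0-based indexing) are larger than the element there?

The element at index 4 is 12.
Elements before it: 9, 4, 3, 2
None of them are larger than 12.

0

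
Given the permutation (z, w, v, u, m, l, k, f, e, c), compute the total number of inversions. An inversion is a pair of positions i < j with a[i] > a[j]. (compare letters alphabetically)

45

For each element, count later entries that are smaller:
z: 9
w: 8
v: 7
u: 6
m: 5
l: 4
k: 3
f: 2
e: 1
c: 0
Sum: 9 + 8 + 7 + 6 + 5 + 4 + 3 + 2 + 1 + 0 = 45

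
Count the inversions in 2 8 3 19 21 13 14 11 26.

For each element, count later entries that are smaller:
2 → none → 0
8 → 3 → 1
3 → none → 0
19 → 13, 14, 11 → 3
21 → 13, 14, 11 → 3
13 → 11 → 1
14 → 11 → 1
11 → none → 0
26 → none → 0
Sum: 0 + 1 + 0 + 3 + 3 + 1 + 1 + 0 + 0 = 9

9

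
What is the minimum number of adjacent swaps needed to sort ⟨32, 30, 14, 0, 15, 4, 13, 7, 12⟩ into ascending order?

Adjacent swaps: 26

The minimum number of adjacent swaps to sort an array equals its inversion count, since every such swap removes exactly one inversion.
Count inversions — for each element, later elements that are smaller:
32: 30, 14, 0, 15, 4, 13, 7, 12 → 8
30: 14, 0, 15, 4, 13, 7, 12 → 7
14: 0, 4, 13, 7, 12 → 5
0: none → 0
15: 4, 13, 7, 12 → 4
4: none → 0
13: 7, 12 → 2
7: none → 0
12: none → 0
Total inversions: 8 + 7 + 5 + 0 + 4 + 0 + 2 + 0 + 0 = 26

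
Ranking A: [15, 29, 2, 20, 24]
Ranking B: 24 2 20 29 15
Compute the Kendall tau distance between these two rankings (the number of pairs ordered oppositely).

9

Assign each item its position (1..5) in the first ordering, then rewrite the second ordering as that position sequence:
positions: 15→1, 29→2, 2→3, 20→4, 24→5
second ordering as positions: [5, 3, 4, 2, 1]
Discordant pairs = inversions in this position sequence.
5: 3, 4, 2, 1 → 4
3: 2, 1 → 2
4: 2, 1 → 2
2: 1 → 1
1: 0
Total: 4 + 2 + 2 + 1 + 0 = 9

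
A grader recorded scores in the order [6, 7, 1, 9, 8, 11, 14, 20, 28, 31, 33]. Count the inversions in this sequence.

3 inversions

For each element, count later entries that are smaller:
6 → 1 → 1
7 → 1 → 1
1 → none → 0
9 → 8 → 1
8 → none → 0
11 → none → 0
14 → none → 0
20 → none → 0
28 → none → 0
31 → none → 0
33 → none → 0
Sum: 1 + 1 + 0 + 1 + 0 + 0 + 0 + 0 + 0 + 0 + 0 = 3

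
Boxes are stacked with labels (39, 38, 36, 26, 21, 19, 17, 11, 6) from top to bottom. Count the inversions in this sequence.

36 out-of-order pairs

Sweep left to right; for each value list the smaller values that follow it:
39: 8
38: 7
36: 6
26: 5
21: 4
19: 3
17: 2
11: 1
6: 0
Sum: 8 + 7 + 6 + 5 + 4 + 3 + 2 + 1 + 0 = 36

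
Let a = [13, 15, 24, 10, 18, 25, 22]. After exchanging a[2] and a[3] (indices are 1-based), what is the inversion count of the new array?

Positions 2 and 3 hold 15 and 24; after swapping, the array is [13, 24, 15, 10, 18, 25, 22].
For each element, count later entries that are smaller:
13 → 10 → 1
24 → 15, 10, 18, 22 → 4
15 → 10 → 1
10 → none → 0
18 → none → 0
25 → 22 → 1
22 → none → 0
Sum: 1 + 4 + 1 + 0 + 0 + 1 + 0 = 7

There are 7 inversions.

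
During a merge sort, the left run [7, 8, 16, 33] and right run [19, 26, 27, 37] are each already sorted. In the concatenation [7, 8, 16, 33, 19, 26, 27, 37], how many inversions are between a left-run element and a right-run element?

For each element r of the right run, count left-run elements greater than r:
r = 19: 33 → 1
r = 26: 33 → 1
r = 27: 33 → 1
r = 37: none → 0
Cross-inversions: 1 + 1 + 1 + 0 = 3

3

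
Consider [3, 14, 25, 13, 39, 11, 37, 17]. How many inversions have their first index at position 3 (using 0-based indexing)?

The element at index 3 is 13.
Elements after it: 39, 11, 37, 17
Those smaller than 13: 11

1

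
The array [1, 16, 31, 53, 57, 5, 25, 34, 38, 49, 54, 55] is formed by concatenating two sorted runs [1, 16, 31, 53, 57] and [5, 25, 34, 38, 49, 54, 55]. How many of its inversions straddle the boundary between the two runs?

15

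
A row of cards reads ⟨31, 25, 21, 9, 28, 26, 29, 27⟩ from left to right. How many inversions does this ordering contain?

For each element, count later entries that are smaller:
31 → 25, 21, 9, 28, 26, 29, 27 → 7
25 → 21, 9 → 2
21 → 9 → 1
9 → none → 0
28 → 26, 27 → 2
26 → none → 0
29 → 27 → 1
27 → none → 0
Sum: 7 + 2 + 1 + 0 + 2 + 0 + 1 + 0 = 13

Inversions: 13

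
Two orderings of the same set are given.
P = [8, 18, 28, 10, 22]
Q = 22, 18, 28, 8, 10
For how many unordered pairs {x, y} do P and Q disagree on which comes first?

6

Assign each item its position (1..5) in the first ordering, then rewrite the second ordering as that position sequence:
positions: 8→1, 18→2, 28→3, 10→4, 22→5
second ordering as positions: [5, 2, 3, 1, 4]
Discordant pairs = inversions in this position sequence.
5: 2, 3, 1, 4 → 4
2: 1 → 1
3: 1 → 1
1: 0
4: 0
Total: 4 + 1 + 1 + 0 + 0 = 6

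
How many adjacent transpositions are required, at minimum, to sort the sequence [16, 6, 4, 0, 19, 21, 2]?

11

The minimum number of adjacent swaps to sort an array equals its inversion count, since every such swap removes exactly one inversion.
Count inversions — for each element, later elements that are smaller:
16: 6, 4, 0, 2 → 4
6: 4, 0, 2 → 3
4: 0, 2 → 2
0: none → 0
19: 2 → 1
21: 2 → 1
2: none → 0
Total inversions: 4 + 3 + 2 + 0 + 1 + 1 + 0 = 11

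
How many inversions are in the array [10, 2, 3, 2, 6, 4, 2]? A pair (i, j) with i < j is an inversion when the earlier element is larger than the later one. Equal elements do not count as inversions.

11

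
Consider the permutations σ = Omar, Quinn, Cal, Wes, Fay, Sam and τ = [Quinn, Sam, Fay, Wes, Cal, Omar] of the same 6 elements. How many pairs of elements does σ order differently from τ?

Assign each item its position (1..6) in the first ordering, then rewrite the second ordering as that position sequence:
positions: Omar→1, Quinn→2, Cal→3, Wes→4, Fay→5, Sam→6
second ordering as positions: [2, 6, 5, 4, 3, 1]
Discordant pairs = inversions in this position sequence.
2: 1 → 1
6: 5, 4, 3, 1 → 4
5: 4, 3, 1 → 3
4: 3, 1 → 2
3: 1 → 1
1: 0
Total: 1 + 4 + 3 + 2 + 1 + 0 = 11

11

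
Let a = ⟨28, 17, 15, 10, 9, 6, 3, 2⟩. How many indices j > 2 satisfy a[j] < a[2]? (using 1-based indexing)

6

The element at index 2 is 17.
Elements after it: 15, 10, 9, 6, 3, 2
Those smaller than 17: 15, 10, 9, 6, 3, 2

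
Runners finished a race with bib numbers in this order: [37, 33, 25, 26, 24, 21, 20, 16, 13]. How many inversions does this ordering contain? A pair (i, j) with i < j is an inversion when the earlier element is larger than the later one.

35

Sweep left to right; for each value list the smaller values that follow it:
37 → 33, 25, 26, 24, 21, 20, 16, 13 → 8
33 → 25, 26, 24, 21, 20, 16, 13 → 7
25 → 24, 21, 20, 16, 13 → 5
26 → 24, 21, 20, 16, 13 → 5
24 → 21, 20, 16, 13 → 4
21 → 20, 16, 13 → 3
20 → 16, 13 → 2
16 → 13 → 1
13 → none → 0
Sum: 8 + 7 + 5 + 5 + 4 + 3 + 2 + 1 + 0 = 35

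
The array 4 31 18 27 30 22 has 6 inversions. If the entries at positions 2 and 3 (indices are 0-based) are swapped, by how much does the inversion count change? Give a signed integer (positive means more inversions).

Positions 2 and 3 hold 18 and 27; after swapping, the array is [4, 31, 27, 18, 30, 22].
Sweep left to right; for each value list the smaller values that follow it:
4 → none → 0
31 → 27, 18, 30, 22 → 4
27 → 18, 22 → 2
18 → none → 0
30 → 22 → 1
22 → none → 0
Sum: 0 + 4 + 2 + 0 + 1 + 0 = 7
Change: 7 − 6 = +1

+1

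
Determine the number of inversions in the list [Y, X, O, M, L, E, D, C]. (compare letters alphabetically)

28 out-of-order pairs

Count, for each position, how many later elements it exceeds:
Y: 7
X: 6
O: 5
M: 4
L: 3
E: 2
D: 1
C: 0
Sum: 7 + 6 + 5 + 4 + 3 + 2 + 1 + 0 = 28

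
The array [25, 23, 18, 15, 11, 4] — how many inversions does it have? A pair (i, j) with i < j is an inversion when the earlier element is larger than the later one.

Element-by-element contributions:
25 → 23, 18, 15, 11, 4 → 5
23 → 18, 15, 11, 4 → 4
18 → 15, 11, 4 → 3
15 → 11, 4 → 2
11 → 4 → 1
4 → none → 0
Sum: 5 + 4 + 3 + 2 + 1 + 0 = 15

15 out-of-order pairs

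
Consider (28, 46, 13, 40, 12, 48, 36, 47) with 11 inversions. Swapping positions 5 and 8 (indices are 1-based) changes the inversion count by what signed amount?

Positions 5 and 8 hold 12 and 47; after swapping, the array is [28, 46, 13, 40, 47, 48, 36, 12].
Sweep left to right; for each value list the smaller values that follow it:
28: 2
46: 4
13: 1
40: 2
47: 2
48: 2
36: 1
12: 0
Sum: 2 + 4 + 1 + 2 + 2 + 2 + 1 + 0 = 14
Change: 14 − 11 = +3

+3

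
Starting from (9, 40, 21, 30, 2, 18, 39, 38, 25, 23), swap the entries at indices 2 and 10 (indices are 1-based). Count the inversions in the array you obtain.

There are 12 inversions.

Positions 2 and 10 hold 40 and 23; after swapping, the array is [9, 23, 21, 30, 2, 18, 39, 38, 25, 40].
Sweep left to right; for each value list the smaller values that follow it:
9 → 2 → 1
23 → 21, 2, 18 → 3
21 → 2, 18 → 2
30 → 2, 18, 25 → 3
2 → none → 0
18 → none → 0
39 → 38, 25 → 2
38 → 25 → 1
25 → none → 0
40 → none → 0
Sum: 1 + 3 + 2 + 3 + 0 + 0 + 2 + 1 + 0 + 0 = 12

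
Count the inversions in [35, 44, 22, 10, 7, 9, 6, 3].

There are 26 out-of-order pairs.

Sweep left to right; for each value list the smaller values that follow it:
35: 6
44: 6
22: 5
10: 4
7: 2
9: 2
6: 1
3: 0
Sum: 6 + 6 + 5 + 4 + 2 + 2 + 1 + 0 = 26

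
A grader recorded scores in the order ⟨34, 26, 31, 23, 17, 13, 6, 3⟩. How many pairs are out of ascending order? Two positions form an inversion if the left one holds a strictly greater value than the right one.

Out-of-order pairs: 27

Sweep left to right; for each value list the smaller values that follow it:
34: 7
26: 5
31: 5
23: 4
17: 3
13: 2
6: 1
3: 0
Sum: 7 + 5 + 5 + 4 + 3 + 2 + 1 + 0 = 27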